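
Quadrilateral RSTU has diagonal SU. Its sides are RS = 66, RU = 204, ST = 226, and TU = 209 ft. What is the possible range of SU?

138 < SU < 270

From triangle RSU: |66 − 204| < SU < 66 + 204, i.e. 138 < SU < 270.
From triangle TSU: 17 < SU < 435.
Both must hold, so SU lies in the intersection.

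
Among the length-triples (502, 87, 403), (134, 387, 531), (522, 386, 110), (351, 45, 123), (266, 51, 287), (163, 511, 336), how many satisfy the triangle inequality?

(87,403,502): 87+403 ≤ 502 → not valid
(134,387,531): 134+387 ≤ 531 → not valid
(110,386,522): 110+386 ≤ 522 → not valid
(45,123,351): 45+123 ≤ 351 → not valid
(51,266,287): 51+266 > 287 → valid
(163,336,511): 163+336 ≤ 511 → not valid
1 of the 6 triples forms a triangle.

1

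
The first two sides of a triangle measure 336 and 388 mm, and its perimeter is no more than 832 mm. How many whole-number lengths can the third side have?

56

Triangle inequality: 52 < x < 724. Perimeter ≤ 832 gives x ≤ 832 − 336 − 388 = 108.
So 52 < x ≤ 108; integers 53 through 108: 56 values.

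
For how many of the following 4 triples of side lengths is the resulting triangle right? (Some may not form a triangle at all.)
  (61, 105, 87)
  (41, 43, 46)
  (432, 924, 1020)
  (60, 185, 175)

(61,105,87): 61²+87² = 11290 > 11025 = 105² → acute
(41,43,46): 41²+43² = 3530 > 2116 = 46² → acute
(432,924,1020): 432²+924² = 1040400 = 1020² → right
(60,185,175): 60²+175² = 34225 = 185² → right
2 of the 4 are right.

2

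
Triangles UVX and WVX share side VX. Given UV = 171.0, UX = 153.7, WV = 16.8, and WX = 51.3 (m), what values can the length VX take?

From triangle UVX: |171.0 − 153.7| < VX < 171.0 + 153.7, i.e. 17.3 < VX < 324.7.
From triangle WVX: 34.5 < VX < 68.1.
Both must hold, so VX lies in the intersection.

34.5 < VX < 68.1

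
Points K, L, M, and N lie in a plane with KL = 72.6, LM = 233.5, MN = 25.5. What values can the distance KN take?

135.4 ≤ KN ≤ 331.6

The maximum is all hops collinear in one direction: 72.6 + 233.5 + 25.5 = 331.6.
The longest hop is 233.5; the others sum to 98.1. Folding the others back against it leaves at least 233.5 − 98.1 = 135.4.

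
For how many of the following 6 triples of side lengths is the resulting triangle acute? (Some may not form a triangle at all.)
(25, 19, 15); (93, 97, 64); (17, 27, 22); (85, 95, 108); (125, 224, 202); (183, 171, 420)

(25,19,15): 15²+19² = 586 < 625 = 25² → obtuse
(93,97,64): 64²+93² = 12745 > 9409 = 97² → acute
(17,27,22): 17²+22² = 773 > 729 = 27² → acute
(85,95,108): 85²+95² = 16250 > 11664 = 108² → acute
(125,224,202): 125²+202² = 56429 > 50176 = 224² → acute
(183,171,420): 171+183 ≤ 420, not a triangle
4 of the 6 are acute.

4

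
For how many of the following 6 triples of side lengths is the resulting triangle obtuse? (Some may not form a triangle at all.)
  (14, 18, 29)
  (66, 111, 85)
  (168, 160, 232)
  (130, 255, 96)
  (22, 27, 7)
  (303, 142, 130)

3

(14,18,29): 14²+18² = 520 < 841 = 29² → obtuse
(66,111,85): 66²+85² = 11581 < 12321 = 111² → obtuse
(168,160,232): 160²+168² = 53824 = 232² → right
(130,255,96): 96+130 ≤ 255, not a triangle
(22,27,7): 7²+22² = 533 < 729 = 27² → obtuse
(303,142,130): 130+142 ≤ 303, not a triangle
3 of the 6 are obtuse.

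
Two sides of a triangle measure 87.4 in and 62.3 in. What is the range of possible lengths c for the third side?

By the triangle inequality, c must be less than 87.4 + 62.3 = 149.7 and greater than |87.4 − 62.3| = 25.1.

25.1 < c < 149.7 (in)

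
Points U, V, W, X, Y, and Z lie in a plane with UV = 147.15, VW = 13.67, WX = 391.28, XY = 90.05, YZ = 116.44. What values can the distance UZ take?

The maximum is all hops collinear in one direction: 147.15 + 13.67 + 391.28 + 90.05 + 116.44 = 758.59.
The longest hop is 391.28; the others sum to 367.31. Folding the others back against it leaves at least 391.28 − 367.31 = 23.97.

23.97 ≤ UZ ≤ 758.59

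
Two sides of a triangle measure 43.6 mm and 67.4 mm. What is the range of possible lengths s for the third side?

23.8 < s < 111.0

By the triangle inequality, s must be less than 43.6 + 67.4 = 111.0 and greater than |43.6 − 67.4| = 23.8.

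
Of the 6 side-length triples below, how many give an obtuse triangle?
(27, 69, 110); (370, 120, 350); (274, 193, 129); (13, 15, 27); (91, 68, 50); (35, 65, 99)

(27,69,110): 27+69 ≤ 110, not a triangle
(370,120,350): 120²+350² = 136900 = 370² → right
(274,193,129): 129²+193² = 53890 < 75076 = 274² → obtuse
(13,15,27): 13²+15² = 394 < 729 = 27² → obtuse
(91,68,50): 50²+68² = 7124 < 8281 = 91² → obtuse
(35,65,99): 35²+65² = 5450 < 9801 = 99² → obtuse
4 of the 6 are obtuse.

4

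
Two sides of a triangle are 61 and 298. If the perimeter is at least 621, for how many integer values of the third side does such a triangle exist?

Triangle inequality: 237 < x < 359. Perimeter ≥ 621 gives x ≥ 621 − 61 − 298 = 262.
So 262 ≤ x < 359; integers 262 through 358: 97 values.

97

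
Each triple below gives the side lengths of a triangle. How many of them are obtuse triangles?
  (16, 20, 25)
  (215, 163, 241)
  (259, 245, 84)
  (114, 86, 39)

(16,20,25): 16²+20² = 656 > 625 = 25² → acute
(215,163,241): 163²+215² = 72794 > 58081 = 241² → acute
(259,245,84): 84²+245² = 67081 = 259² → right
(114,86,39): 39²+86² = 8917 < 12996 = 114² → obtuse
1 of the 4 is obtuse.

1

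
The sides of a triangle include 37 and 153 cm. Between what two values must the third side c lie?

By the triangle inequality, c must be less than 37 + 153 = 190 and greater than |37 − 153| = 116.

116 < c < 190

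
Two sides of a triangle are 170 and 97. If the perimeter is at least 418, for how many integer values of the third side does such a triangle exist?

Triangle inequality: 73 < x < 267. Perimeter ≥ 418 gives x ≥ 418 − 170 − 97 = 151.
So 151 ≤ x < 267; integers 151 through 266: 116 values.

116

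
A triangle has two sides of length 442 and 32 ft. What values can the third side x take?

By the triangle inequality, x must be less than 442 + 32 = 474 and greater than |442 − 32| = 410.

410 < x < 474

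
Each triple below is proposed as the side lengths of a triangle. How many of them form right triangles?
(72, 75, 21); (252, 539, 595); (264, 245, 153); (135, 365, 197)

2

(72,75,21): 21²+72² = 5625 = 75² → right
(252,539,595): 252²+539² = 354025 = 595² → right
(264,245,153): 153²+245² = 83434 > 69696 = 264² → acute
(135,365,197): 135+197 ≤ 365, not a triangle
2 of the 4 are right.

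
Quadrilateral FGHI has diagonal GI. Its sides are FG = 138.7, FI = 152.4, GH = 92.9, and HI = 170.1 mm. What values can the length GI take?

From triangle FGI: |138.7 − 152.4| < GI < 138.7 + 152.4, i.e. 13.7 < GI < 291.1.
From triangle HGI: 77.2 < GI < 263.0.
Both must hold, so GI lies in the intersection.

77.2 < GI < 263.0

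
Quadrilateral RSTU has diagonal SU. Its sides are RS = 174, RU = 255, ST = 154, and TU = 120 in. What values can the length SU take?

81 < SU < 274

From triangle RSU: |174 − 255| < SU < 174 + 255, i.e. 81 < SU < 429.
From triangle TSU: 34 < SU < 274.
Both must hold, so SU lies in the intersection.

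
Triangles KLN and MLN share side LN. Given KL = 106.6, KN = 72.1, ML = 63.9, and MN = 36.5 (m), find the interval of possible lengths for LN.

From triangle KLN: |106.6 − 72.1| < LN < 106.6 + 72.1, i.e. 34.5 < LN < 178.7.
From triangle MLN: 27.4 < LN < 100.4.
Both must hold, so LN lies in the intersection.

34.5 < LN < 100.4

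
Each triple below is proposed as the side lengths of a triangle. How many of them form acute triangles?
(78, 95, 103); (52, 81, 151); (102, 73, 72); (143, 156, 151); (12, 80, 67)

(78,95,103): 78²+95² = 15109 > 10609 = 103² → acute
(52,81,151): 52+81 ≤ 151, not a triangle
(102,73,72): 72²+73² = 10513 > 10404 = 102² → acute
(143,156,151): 143²+151² = 43250 > 24336 = 156² → acute
(12,80,67): 12+67 ≤ 80, not a triangle
3 of the 5 are acute.

3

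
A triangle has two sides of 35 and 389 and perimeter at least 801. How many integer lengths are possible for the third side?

47

Triangle inequality: 354 < x < 424. Perimeter ≥ 801 gives x ≥ 801 − 35 − 389 = 377.
So 377 ≤ x < 424; integers 377 through 423: 47 values.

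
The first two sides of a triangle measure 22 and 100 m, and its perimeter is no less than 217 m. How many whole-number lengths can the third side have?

Triangle inequality: 78 < x < 122. Perimeter ≥ 217 gives x ≥ 217 − 22 − 100 = 95.
So 95 ≤ x < 122; integers 95 through 121: 27 values.

27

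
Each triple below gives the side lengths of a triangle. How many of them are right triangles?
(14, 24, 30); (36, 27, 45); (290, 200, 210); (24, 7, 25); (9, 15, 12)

4

(14,24,30): 14²+24² = 772 < 900 = 30² → obtuse
(36,27,45): 27²+36² = 2025 = 45² → right
(290,200,210): 200²+210² = 84100 = 290² → right
(24,7,25): 7²+24² = 625 = 25² → right
(9,15,12): 9²+12² = 225 = 15² → right
4 of the 5 are right.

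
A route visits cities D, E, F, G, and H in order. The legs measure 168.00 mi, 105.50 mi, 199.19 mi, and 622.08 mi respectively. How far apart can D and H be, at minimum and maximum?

149.39 ≤ DH ≤ 1094.77 mi

The maximum is all hops collinear in one direction: 168.00 + 105.50 + 199.19 + 622.08 = 1094.77.
The longest hop is 622.08; the others sum to 472.69. Folding the others back against it leaves at least 622.08 − 472.69 = 149.39.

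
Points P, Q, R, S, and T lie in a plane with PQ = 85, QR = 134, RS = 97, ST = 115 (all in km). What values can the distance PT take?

0 ≤ PT ≤ 431 km

The maximum is all hops collinear in one direction: 85 + 134 + 97 + 115 = 431.
The longest hop is 134; the others sum to 297. Since 134 ≤ 297, the path can fold back on itself completely, so the minimum distance is 0.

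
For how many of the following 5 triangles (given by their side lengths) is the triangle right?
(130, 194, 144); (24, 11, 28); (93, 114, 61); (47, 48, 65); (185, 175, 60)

(130,194,144): 130²+144² = 37636 = 194² → right
(24,11,28): 11²+24² = 697 < 784 = 28² → obtuse
(93,114,61): 61²+93² = 12370 < 12996 = 114² → obtuse
(47,48,65): 47²+48² = 4513 > 4225 = 65² → acute
(185,175,60): 60²+175² = 34225 = 185² → right
2 of the 5 are right.

2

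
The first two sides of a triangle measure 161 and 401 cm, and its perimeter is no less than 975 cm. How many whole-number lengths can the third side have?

Triangle inequality: 240 < x < 562. Perimeter ≥ 975 gives x ≥ 975 − 161 − 401 = 413.
So 413 ≤ x < 562; integers 413 through 561: 149 values.

149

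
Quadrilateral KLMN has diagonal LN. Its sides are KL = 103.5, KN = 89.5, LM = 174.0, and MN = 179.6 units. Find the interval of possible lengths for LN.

14.0 < LN < 193.0

From triangle KLN: |103.5 − 89.5| < LN < 103.5 + 89.5, i.e. 14.0 < LN < 193.0.
From triangle MLN: 5.6 < LN < 353.6.
Both must hold, so LN lies in the intersection.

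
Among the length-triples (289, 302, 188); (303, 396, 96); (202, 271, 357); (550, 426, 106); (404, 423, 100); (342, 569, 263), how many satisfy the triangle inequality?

5

(188,289,302): 188+289 > 302 → valid
(96,303,396): 96+303 > 396 → valid
(202,271,357): 202+271 > 357 → valid
(106,426,550): 106+426 ≤ 550 → not valid
(100,404,423): 100+404 > 423 → valid
(263,342,569): 263+342 > 569 → valid
5 of the 6 triples form a triangle.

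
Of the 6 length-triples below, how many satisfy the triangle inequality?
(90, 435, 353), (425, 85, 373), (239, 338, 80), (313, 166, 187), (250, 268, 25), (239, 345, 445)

5

(90,353,435): 90+353 > 435 → valid
(85,373,425): 85+373 > 425 → valid
(80,239,338): 80+239 ≤ 338 → not valid
(166,187,313): 166+187 > 313 → valid
(25,250,268): 25+250 > 268 → valid
(239,345,445): 239+345 > 445 → valid
5 of the 6 triples form a triangle.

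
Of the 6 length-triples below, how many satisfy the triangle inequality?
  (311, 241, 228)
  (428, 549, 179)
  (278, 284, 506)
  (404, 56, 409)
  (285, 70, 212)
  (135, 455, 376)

5

(228,241,311): 228+241 > 311 → valid
(179,428,549): 179+428 > 549 → valid
(278,284,506): 278+284 > 506 → valid
(56,404,409): 56+404 > 409 → valid
(70,212,285): 70+212 ≤ 285 → not valid
(135,376,455): 135+376 > 455 → valid
5 of the 6 triples form a triangle.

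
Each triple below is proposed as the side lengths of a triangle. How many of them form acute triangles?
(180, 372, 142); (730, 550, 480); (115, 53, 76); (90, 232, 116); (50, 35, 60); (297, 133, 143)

(180,372,142): 142+180 ≤ 372, not a triangle
(730,550,480): 480²+550² = 532900 = 730² → right
(115,53,76): 53²+76² = 8585 < 13225 = 115² → obtuse
(90,232,116): 90+116 ≤ 232, not a triangle
(50,35,60): 35²+50² = 3725 > 3600 = 60² → acute
(297,133,143): 133+143 ≤ 297, not a triangle
1 of the 6 is acute.

1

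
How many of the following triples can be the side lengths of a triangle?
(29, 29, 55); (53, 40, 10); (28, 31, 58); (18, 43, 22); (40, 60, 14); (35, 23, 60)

2

(29,29,55): 29+29 > 55 → valid
(10,40,53): 10+40 ≤ 53 → not valid
(28,31,58): 28+31 > 58 → valid
(18,22,43): 18+22 ≤ 43 → not valid
(14,40,60): 14+40 ≤ 60 → not valid
(23,35,60): 23+35 ≤ 60 → not valid
2 of the 6 triples form a triangle.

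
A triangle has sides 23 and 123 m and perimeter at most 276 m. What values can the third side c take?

Triangle inequality alone gives 100 < c < 146.
The perimeter condition gives c ≤ 276 − 23 − 123 = 130.
Intersecting the two: 100 < c ≤ 130.

100 < c ≤ 130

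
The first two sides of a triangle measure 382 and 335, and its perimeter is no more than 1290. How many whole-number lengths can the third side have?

526

Triangle inequality: 47 < x < 717. Perimeter ≤ 1290 gives x ≤ 1290 − 382 − 335 = 573.
So 47 < x ≤ 573; integers 48 through 573: 526 values.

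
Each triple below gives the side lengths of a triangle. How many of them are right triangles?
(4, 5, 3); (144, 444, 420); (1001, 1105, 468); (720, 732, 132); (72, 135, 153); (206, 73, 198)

(4,5,3): 3²+4² = 25 = 5² → right
(144,444,420): 144²+420² = 197136 = 444² → right
(1001,1105,468): 468²+1001² = 1221025 = 1105² → right
(720,732,132): 132²+720² = 535824 = 732² → right
(72,135,153): 72²+135² = 23409 = 153² → right
(206,73,198): 73²+198² = 44533 > 42436 = 206² → acute
5 of the 6 are right.

5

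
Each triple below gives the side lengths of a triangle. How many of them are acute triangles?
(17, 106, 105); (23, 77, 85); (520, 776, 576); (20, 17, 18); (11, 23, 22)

(17,106,105): 17²+105² = 11314 > 11236 = 106² → acute
(23,77,85): 23²+77² = 6458 < 7225 = 85² → obtuse
(520,776,576): 520²+576² = 602176 = 776² → right
(20,17,18): 17²+18² = 613 > 400 = 20² → acute
(11,23,22): 11²+22² = 605 > 529 = 23² → acute
3 of the 5 are acute.

3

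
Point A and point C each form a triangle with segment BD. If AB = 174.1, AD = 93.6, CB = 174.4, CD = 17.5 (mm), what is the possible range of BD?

156.9 < BD < 191.9

From triangle ABD: |174.1 − 93.6| < BD < 174.1 + 93.6, i.e. 80.5 < BD < 267.7.
From triangle CBD: 156.9 < BD < 191.9.
Both must hold, so BD lies in the intersection.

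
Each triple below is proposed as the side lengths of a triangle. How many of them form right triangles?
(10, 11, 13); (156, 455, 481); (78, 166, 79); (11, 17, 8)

(10,11,13): 10²+11² = 221 > 169 = 13² → acute
(156,455,481): 156²+455² = 231361 = 481² → right
(78,166,79): 78+79 ≤ 166, not a triangle
(11,17,8): 8²+11² = 185 < 289 = 17² → obtuse
1 of the 4 is right.

1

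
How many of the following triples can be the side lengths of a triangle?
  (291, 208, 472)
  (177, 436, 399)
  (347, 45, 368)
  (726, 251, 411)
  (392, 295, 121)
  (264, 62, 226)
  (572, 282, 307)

(208,291,472): 208+291 > 472 → valid
(177,399,436): 177+399 > 436 → valid
(45,347,368): 45+347 > 368 → valid
(251,411,726): 251+411 ≤ 726 → not valid
(121,295,392): 121+295 > 392 → valid
(62,226,264): 62+226 > 264 → valid
(282,307,572): 282+307 > 572 → valid
6 of the 7 triples form a triangle.

6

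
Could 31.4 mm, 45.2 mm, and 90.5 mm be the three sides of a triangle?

No

The longest side is 90.5, but the other two sum to only 76.6.
76.6 < 90.5, so the triangle inequality fails.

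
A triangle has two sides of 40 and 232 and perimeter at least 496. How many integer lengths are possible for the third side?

Triangle inequality: 192 < x < 272. Perimeter ≥ 496 gives x ≥ 496 − 40 − 232 = 224.
So 224 ≤ x < 272; integers 224 through 271: 48 values.

48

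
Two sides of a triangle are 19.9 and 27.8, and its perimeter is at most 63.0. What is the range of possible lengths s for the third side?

7.9 < s ≤ 15.3

Triangle inequality alone gives 7.9 < s < 47.7.
The perimeter condition gives s ≤ 63.0 − 19.9 − 27.8 = 15.3.
Intersecting the two: 7.9 < s ≤ 15.3.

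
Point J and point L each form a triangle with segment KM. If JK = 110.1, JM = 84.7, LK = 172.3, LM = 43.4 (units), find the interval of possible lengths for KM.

From triangle JKM: |110.1 − 84.7| < KM < 110.1 + 84.7, i.e. 25.4 < KM < 194.8.
From triangle LKM: 128.9 < KM < 215.7.
Both must hold, so KM lies in the intersection.

128.9 < KM < 194.8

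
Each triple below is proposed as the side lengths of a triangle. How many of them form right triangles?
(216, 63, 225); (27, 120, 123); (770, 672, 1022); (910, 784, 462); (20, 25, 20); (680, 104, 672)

(216,63,225): 63²+216² = 50625 = 225² → right
(27,120,123): 27²+120² = 15129 = 123² → right
(770,672,1022): 672²+770² = 1044484 = 1022² → right
(910,784,462): 462²+784² = 828100 = 910² → right
(20,25,20): 20²+20² = 800 > 625 = 25² → acute
(680,104,672): 104²+672² = 462400 = 680² → right
5 of the 6 are right.

5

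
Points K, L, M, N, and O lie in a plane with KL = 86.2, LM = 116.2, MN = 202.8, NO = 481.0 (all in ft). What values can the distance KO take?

The maximum is all hops collinear in one direction: 86.2 + 116.2 + 202.8 + 481.0 = 886.2.
The longest hop is 481.0; the others sum to 405.2. Folding the others back against it leaves at least 481.0 − 405.2 = 75.8.

75.8 ≤ KO ≤ 886.2 ft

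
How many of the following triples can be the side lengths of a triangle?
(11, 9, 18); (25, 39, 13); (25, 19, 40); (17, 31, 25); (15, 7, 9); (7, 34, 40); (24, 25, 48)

6

(9,11,18): 9+11 > 18 → valid
(13,25,39): 13+25 ≤ 39 → not valid
(19,25,40): 19+25 > 40 → valid
(17,25,31): 17+25 > 31 → valid
(7,9,15): 7+9 > 15 → valid
(7,34,40): 7+34 > 40 → valid
(24,25,48): 24+25 > 48 → valid
6 of the 7 triples form a triangle.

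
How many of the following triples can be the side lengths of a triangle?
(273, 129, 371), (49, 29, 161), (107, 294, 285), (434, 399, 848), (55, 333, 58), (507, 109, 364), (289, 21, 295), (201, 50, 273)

3

(129,273,371): 129+273 > 371 → valid
(29,49,161): 29+49 ≤ 161 → not valid
(107,285,294): 107+285 > 294 → valid
(399,434,848): 399+434 ≤ 848 → not valid
(55,58,333): 55+58 ≤ 333 → not valid
(109,364,507): 109+364 ≤ 507 → not valid
(21,289,295): 21+289 > 295 → valid
(50,201,273): 50+201 ≤ 273 → not valid
3 of the 8 triples form a triangle.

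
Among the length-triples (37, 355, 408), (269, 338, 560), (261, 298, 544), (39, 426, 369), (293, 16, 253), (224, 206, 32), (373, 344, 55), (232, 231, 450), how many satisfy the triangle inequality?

5

(37,355,408): 37+355 ≤ 408 → not valid
(269,338,560): 269+338 > 560 → valid
(261,298,544): 261+298 > 544 → valid
(39,369,426): 39+369 ≤ 426 → not valid
(16,253,293): 16+253 ≤ 293 → not valid
(32,206,224): 32+206 > 224 → valid
(55,344,373): 55+344 > 373 → valid
(231,232,450): 231+232 > 450 → valid
5 of the 8 triples form a triangle.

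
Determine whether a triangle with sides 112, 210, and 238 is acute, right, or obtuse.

Compare the square of the longest side to the sum of squares of the other two: 112² + 210² = 56644 = 238².

right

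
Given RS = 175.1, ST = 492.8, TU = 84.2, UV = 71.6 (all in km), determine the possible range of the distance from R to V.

161.9 ≤ RV ≤ 823.7 km

The maximum is all hops collinear in one direction: 175.1 + 492.8 + 84.2 + 71.6 = 823.7.
The longest hop is 492.8; the others sum to 330.9. Folding the others back against it leaves at least 492.8 − 330.9 = 161.9.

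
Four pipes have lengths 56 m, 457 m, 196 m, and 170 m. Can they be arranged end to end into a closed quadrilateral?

No

For a quadrilateral, each side must be shorter than the sum of the others.
Here the longest side is 457, but the remaining 3 sides sum to only 422.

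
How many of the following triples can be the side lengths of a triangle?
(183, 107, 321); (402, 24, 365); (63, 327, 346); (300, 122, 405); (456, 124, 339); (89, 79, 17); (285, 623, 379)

(107,183,321): 107+183 ≤ 321 → not valid
(24,365,402): 24+365 ≤ 402 → not valid
(63,327,346): 63+327 > 346 → valid
(122,300,405): 122+300 > 405 → valid
(124,339,456): 124+339 > 456 → valid
(17,79,89): 17+79 > 89 → valid
(285,379,623): 285+379 > 623 → valid
5 of the 7 triples form a triangle.

5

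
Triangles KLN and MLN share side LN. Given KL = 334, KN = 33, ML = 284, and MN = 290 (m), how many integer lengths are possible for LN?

65

From triangle KLN: 301 < LN < 367.
From triangle MLN: 6 < LN < 574.
Intersection: 301 < LN < 367, so integers 302 through 366: 65 values.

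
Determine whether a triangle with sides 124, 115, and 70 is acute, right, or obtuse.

acute

Compare the square of the longest side to the sum of squares of the other two: 70² + 115² = 18125 > 15376 = 124².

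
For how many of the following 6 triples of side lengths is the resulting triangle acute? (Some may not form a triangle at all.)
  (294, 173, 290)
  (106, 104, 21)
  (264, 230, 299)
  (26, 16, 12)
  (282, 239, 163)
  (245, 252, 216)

5

(294,173,290): 173²+290² = 114029 > 86436 = 294² → acute
(106,104,21): 21²+104² = 11257 > 11236 = 106² → acute
(264,230,299): 230²+264² = 122596 > 89401 = 299² → acute
(26,16,12): 12²+16² = 400 < 676 = 26² → obtuse
(282,239,163): 163²+239² = 83690 > 79524 = 282² → acute
(245,252,216): 216²+245² = 106681 > 63504 = 252² → acute
5 of the 6 are acute.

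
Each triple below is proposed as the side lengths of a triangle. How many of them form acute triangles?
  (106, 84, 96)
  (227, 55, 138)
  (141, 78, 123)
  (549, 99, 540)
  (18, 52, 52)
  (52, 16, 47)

3

(106,84,96): 84²+96² = 16272 > 11236 = 106² → acute
(227,55,138): 55+138 ≤ 227, not a triangle
(141,78,123): 78²+123² = 21213 > 19881 = 141² → acute
(549,99,540): 99²+540² = 301401 = 549² → right
(18,52,52): 18²+52² = 3028 > 2704 = 52² → acute
(52,16,47): 16²+47² = 2465 < 2704 = 52² → obtuse
3 of the 6 are acute.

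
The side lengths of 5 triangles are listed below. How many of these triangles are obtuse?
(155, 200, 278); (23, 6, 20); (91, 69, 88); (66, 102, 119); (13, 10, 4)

(155,200,278): 155²+200² = 64025 < 77284 = 278² → obtuse
(23,6,20): 6²+20² = 436 < 529 = 23² → obtuse
(91,69,88): 69²+88² = 12505 > 8281 = 91² → acute
(66,102,119): 66²+102² = 14760 > 14161 = 119² → acute
(13,10,4): 4²+10² = 116 < 169 = 13² → obtuse
3 of the 5 are obtuse.

3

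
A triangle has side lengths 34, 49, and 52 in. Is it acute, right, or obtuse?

Compare the square of the longest side to the sum of squares of the other two: 34² + 49² = 3557 > 2704 = 52².

acute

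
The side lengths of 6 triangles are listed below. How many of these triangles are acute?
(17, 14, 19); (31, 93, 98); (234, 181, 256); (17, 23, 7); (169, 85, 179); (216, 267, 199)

5

(17,14,19): 14²+17² = 485 > 361 = 19² → acute
(31,93,98): 31²+93² = 9610 > 9604 = 98² → acute
(234,181,256): 181²+234² = 87517 > 65536 = 256² → acute
(17,23,7): 7²+17² = 338 < 529 = 23² → obtuse
(169,85,179): 85²+169² = 35786 > 32041 = 179² → acute
(216,267,199): 199²+216² = 86257 > 71289 = 267² → acute
5 of the 6 are acute.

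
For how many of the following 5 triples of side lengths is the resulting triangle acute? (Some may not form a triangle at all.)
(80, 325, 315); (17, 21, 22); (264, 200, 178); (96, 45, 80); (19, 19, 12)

3

(80,325,315): 80²+315² = 105625 = 325² → right
(17,21,22): 17²+21² = 730 > 484 = 22² → acute
(264,200,178): 178²+200² = 71684 > 69696 = 264² → acute
(96,45,80): 45²+80² = 8425 < 9216 = 96² → obtuse
(19,19,12): 12²+19² = 505 > 361 = 19² → acute
3 of the 5 are acute.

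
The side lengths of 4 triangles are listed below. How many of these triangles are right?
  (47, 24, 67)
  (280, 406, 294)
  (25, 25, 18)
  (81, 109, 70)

1

(47,24,67): 24²+47² = 2785 < 4489 = 67² → obtuse
(280,406,294): 280²+294² = 164836 = 406² → right
(25,25,18): 18²+25² = 949 > 625 = 25² → acute
(81,109,70): 70²+81² = 11461 < 11881 = 109² → obtuse
1 of the 4 is right.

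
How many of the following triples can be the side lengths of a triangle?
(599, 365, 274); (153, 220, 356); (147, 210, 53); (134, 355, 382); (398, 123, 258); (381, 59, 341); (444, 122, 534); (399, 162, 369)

6

(274,365,599): 274+365 > 599 → valid
(153,220,356): 153+220 > 356 → valid
(53,147,210): 53+147 ≤ 210 → not valid
(134,355,382): 134+355 > 382 → valid
(123,258,398): 123+258 ≤ 398 → not valid
(59,341,381): 59+341 > 381 → valid
(122,444,534): 122+444 > 534 → valid
(162,369,399): 162+369 > 399 → valid
6 of the 8 triples form a triangle.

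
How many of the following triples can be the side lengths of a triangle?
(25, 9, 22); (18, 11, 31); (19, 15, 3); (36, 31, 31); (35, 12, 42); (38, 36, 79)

3

(9,22,25): 9+22 > 25 → valid
(11,18,31): 11+18 ≤ 31 → not valid
(3,15,19): 3+15 ≤ 19 → not valid
(31,31,36): 31+31 > 36 → valid
(12,35,42): 12+35 > 42 → valid
(36,38,79): 36+38 ≤ 79 → not valid
3 of the 6 triples form a triangle.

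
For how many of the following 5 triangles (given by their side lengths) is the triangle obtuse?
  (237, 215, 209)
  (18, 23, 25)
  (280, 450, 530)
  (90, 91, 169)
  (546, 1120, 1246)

1

(237,215,209): 209²+215² = 89906 > 56169 = 237² → acute
(18,23,25): 18²+23² = 853 > 625 = 25² → acute
(280,450,530): 280²+450² = 280900 = 530² → right
(90,91,169): 90²+91² = 16381 < 28561 = 169² → obtuse
(546,1120,1246): 546²+1120² = 1552516 = 1246² → right
1 of the 5 is obtuse.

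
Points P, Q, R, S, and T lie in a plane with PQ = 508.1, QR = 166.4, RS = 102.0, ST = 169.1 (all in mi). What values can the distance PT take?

70.6 ≤ PT ≤ 945.6 mi

The maximum is all hops collinear in one direction: 508.1 + 166.4 + 102.0 + 169.1 = 945.6.
The longest hop is 508.1; the others sum to 437.5. Folding the others back against it leaves at least 508.1 − 437.5 = 70.6.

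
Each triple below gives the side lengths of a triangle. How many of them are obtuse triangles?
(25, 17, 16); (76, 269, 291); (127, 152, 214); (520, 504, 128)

(25,17,16): 16²+17² = 545 < 625 = 25² → obtuse
(76,269,291): 76²+269² = 78137 < 84681 = 291² → obtuse
(127,152,214): 127²+152² = 39233 < 45796 = 214² → obtuse
(520,504,128): 128²+504² = 270400 = 520² → right
3 of the 4 are obtuse.

3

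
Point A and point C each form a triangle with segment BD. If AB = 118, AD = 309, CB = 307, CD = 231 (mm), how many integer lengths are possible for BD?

From triangle ABD: 191 < BD < 427.
From triangle CBD: 76 < BD < 538.
Intersection: 191 < BD < 427, so integers 192 through 426: 235 values.

235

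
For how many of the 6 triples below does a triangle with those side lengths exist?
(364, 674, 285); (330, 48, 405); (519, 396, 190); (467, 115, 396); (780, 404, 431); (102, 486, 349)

(285,364,674): 285+364 ≤ 674 → not valid
(48,330,405): 48+330 ≤ 405 → not valid
(190,396,519): 190+396 > 519 → valid
(115,396,467): 115+396 > 467 → valid
(404,431,780): 404+431 > 780 → valid
(102,349,486): 102+349 ≤ 486 → not valid
3 of the 6 triples form a triangle.

3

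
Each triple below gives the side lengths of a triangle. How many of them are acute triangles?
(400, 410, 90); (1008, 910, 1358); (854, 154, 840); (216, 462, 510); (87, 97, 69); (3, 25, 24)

1

(400,410,90): 90²+400² = 168100 = 410² → right
(1008,910,1358): 910²+1008² = 1844164 = 1358² → right
(854,154,840): 154²+840² = 729316 = 854² → right
(216,462,510): 216²+462² = 260100 = 510² → right
(87,97,69): 69²+87² = 12330 > 9409 = 97² → acute
(3,25,24): 3²+24² = 585 < 625 = 25² → obtuse
1 of the 6 is acute.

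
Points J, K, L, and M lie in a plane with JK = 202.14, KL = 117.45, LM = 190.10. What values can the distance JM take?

0 ≤ JM ≤ 509.69

The maximum is all hops collinear in one direction: 202.14 + 117.45 + 190.10 = 509.69.
The longest hop is 202.14; the others sum to 307.55. Since 202.14 ≤ 307.55, the path can fold back on itself completely, so the minimum distance is 0.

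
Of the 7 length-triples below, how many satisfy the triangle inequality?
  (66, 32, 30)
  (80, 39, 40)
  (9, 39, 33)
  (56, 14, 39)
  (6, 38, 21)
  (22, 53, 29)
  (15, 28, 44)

(30,32,66): 30+32 ≤ 66 → not valid
(39,40,80): 39+40 ≤ 80 → not valid
(9,33,39): 9+33 > 39 → valid
(14,39,56): 14+39 ≤ 56 → not valid
(6,21,38): 6+21 ≤ 38 → not valid
(22,29,53): 22+29 ≤ 53 → not valid
(15,28,44): 15+28 ≤ 44 → not valid
1 of the 7 triples forms a triangle.

1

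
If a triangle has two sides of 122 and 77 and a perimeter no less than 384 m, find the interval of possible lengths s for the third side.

Triangle inequality alone gives 45 < s < 199.
The perimeter condition gives s ≥ 384 − 122 − 77 = 185.
Intersecting the two: 185 ≤ s < 199.

185 ≤ s < 199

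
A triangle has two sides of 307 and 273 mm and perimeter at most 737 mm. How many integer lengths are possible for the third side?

123

Triangle inequality: 34 < x < 580. Perimeter ≤ 737 gives x ≤ 737 − 307 − 273 = 157.
So 34 < x ≤ 157; integers 35 through 157: 123 values.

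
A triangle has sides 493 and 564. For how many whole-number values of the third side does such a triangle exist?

The third side lies in the open interval (71, 1057).
Integers from 72 to 1056 inclusive: 1056 − 72 + 1 = 985.

985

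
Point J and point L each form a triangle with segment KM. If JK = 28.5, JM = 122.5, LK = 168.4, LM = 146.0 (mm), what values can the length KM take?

94.0 < KM < 151.0

From triangle JKM: |28.5 − 122.5| < KM < 28.5 + 122.5, i.e. 94.0 < KM < 151.0.
From triangle LKM: 22.4 < KM < 314.4.
Both must hold, so KM lies in the intersection.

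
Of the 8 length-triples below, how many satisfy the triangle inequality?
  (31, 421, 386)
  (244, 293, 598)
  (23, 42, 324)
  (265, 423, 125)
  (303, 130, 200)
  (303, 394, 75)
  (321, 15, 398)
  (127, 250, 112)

(31,386,421): 31+386 ≤ 421 → not valid
(244,293,598): 244+293 ≤ 598 → not valid
(23,42,324): 23+42 ≤ 324 → not valid
(125,265,423): 125+265 ≤ 423 → not valid
(130,200,303): 130+200 > 303 → valid
(75,303,394): 75+303 ≤ 394 → not valid
(15,321,398): 15+321 ≤ 398 → not valid
(112,127,250): 112+127 ≤ 250 → not valid
1 of the 8 triples forms a triangle.

1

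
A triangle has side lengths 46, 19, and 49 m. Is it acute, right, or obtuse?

Compare the square of the longest side to the sum of squares of the other two: 19² + 46² = 2477 > 2401 = 49².

acute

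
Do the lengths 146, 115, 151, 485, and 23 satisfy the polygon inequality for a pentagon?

No

For a pentagon, each side must be shorter than the sum of the others.
Here the longest side is 485, but the remaining 4 sides sum to only 435.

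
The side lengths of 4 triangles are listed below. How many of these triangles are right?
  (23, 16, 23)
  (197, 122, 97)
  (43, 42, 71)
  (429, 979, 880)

(23,16,23): 16²+23² = 785 > 529 = 23² → acute
(197,122,97): 97²+122² = 24293 < 38809 = 197² → obtuse
(43,42,71): 42²+43² = 3613 < 5041 = 71² → obtuse
(429,979,880): 429²+880² = 958441 = 979² → right
1 of the 4 is right.

1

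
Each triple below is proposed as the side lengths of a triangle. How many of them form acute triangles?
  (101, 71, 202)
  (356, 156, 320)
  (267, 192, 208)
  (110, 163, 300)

(101,71,202): 71+101 ≤ 202, not a triangle
(356,156,320): 156²+320² = 126736 = 356² → right
(267,192,208): 192²+208² = 80128 > 71289 = 267² → acute
(110,163,300): 110+163 ≤ 300, not a triangle
1 of the 4 is acute.

1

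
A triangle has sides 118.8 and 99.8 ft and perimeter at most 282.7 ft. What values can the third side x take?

19.0 < x ≤ 64.1

Triangle inequality alone gives 19.0 < x < 218.6.
The perimeter condition gives x ≤ 282.7 − 118.8 − 99.8 = 64.1.
Intersecting the two: 19.0 < x ≤ 64.1.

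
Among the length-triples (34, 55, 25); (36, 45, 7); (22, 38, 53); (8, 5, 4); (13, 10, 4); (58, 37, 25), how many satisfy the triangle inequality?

5

(25,34,55): 25+34 > 55 → valid
(7,36,45): 7+36 ≤ 45 → not valid
(22,38,53): 22+38 > 53 → valid
(4,5,8): 4+5 > 8 → valid
(4,10,13): 4+10 > 13 → valid
(25,37,58): 25+37 > 58 → valid
5 of the 6 triples form a triangle.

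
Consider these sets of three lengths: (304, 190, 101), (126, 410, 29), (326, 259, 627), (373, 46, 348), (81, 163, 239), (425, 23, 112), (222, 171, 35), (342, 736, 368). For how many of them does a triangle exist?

(101,190,304): 101+190 ≤ 304 → not valid
(29,126,410): 29+126 ≤ 410 → not valid
(259,326,627): 259+326 ≤ 627 → not valid
(46,348,373): 46+348 > 373 → valid
(81,163,239): 81+163 > 239 → valid
(23,112,425): 23+112 ≤ 425 → not valid
(35,171,222): 35+171 ≤ 222 → not valid
(342,368,736): 342+368 ≤ 736 → not valid
2 of the 8 triples form a triangle.

2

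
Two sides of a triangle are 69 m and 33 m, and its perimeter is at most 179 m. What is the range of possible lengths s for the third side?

Triangle inequality alone gives 36 < s < 102.
The perimeter condition gives s ≤ 179 − 69 − 33 = 77.
Intersecting the two: 36 < s ≤ 77.

36 < s ≤ 77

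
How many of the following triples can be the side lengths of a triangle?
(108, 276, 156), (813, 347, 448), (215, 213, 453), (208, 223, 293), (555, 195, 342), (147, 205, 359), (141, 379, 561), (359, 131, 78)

1

(108,156,276): 108+156 ≤ 276 → not valid
(347,448,813): 347+448 ≤ 813 → not valid
(213,215,453): 213+215 ≤ 453 → not valid
(208,223,293): 208+223 > 293 → valid
(195,342,555): 195+342 ≤ 555 → not valid
(147,205,359): 147+205 ≤ 359 → not valid
(141,379,561): 141+379 ≤ 561 → not valid
(78,131,359): 78+131 ≤ 359 → not valid
1 of the 8 triples forms a triangle.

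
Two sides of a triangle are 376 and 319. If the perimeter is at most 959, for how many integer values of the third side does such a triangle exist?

207

Triangle inequality: 57 < x < 695. Perimeter ≤ 959 gives x ≤ 959 − 376 − 319 = 264.
So 57 < x ≤ 264; integers 58 through 264: 207 values.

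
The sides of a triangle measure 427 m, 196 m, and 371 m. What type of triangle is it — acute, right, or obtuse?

obtuse

Compare the square of the longest side to the sum of squares of the other two: 196² + 371² = 176057 < 182329 = 427².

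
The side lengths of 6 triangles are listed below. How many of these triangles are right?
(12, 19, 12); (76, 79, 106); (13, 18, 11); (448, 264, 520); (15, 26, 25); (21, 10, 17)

1

(12,19,12): 12²+12² = 288 < 361 = 19² → obtuse
(76,79,106): 76²+79² = 12017 > 11236 = 106² → acute
(13,18,11): 11²+13² = 290 < 324 = 18² → obtuse
(448,264,520): 264²+448² = 270400 = 520² → right
(15,26,25): 15²+25² = 850 > 676 = 26² → acute
(21,10,17): 10²+17² = 389 < 441 = 21² → obtuse
1 of the 6 is right.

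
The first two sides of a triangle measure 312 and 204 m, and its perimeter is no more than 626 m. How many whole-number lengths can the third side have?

2

Triangle inequality: 108 < x < 516. Perimeter ≤ 626 gives x ≤ 626 − 312 − 204 = 110.
So 108 < x ≤ 110; integers 109 through 110: 2 values.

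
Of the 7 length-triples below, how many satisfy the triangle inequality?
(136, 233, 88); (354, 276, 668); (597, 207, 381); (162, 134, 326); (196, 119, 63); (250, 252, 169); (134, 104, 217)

(88,136,233): 88+136 ≤ 233 → not valid
(276,354,668): 276+354 ≤ 668 → not valid
(207,381,597): 207+381 ≤ 597 → not valid
(134,162,326): 134+162 ≤ 326 → not valid
(63,119,196): 63+119 ≤ 196 → not valid
(169,250,252): 169+250 > 252 → valid
(104,134,217): 104+134 > 217 → valid
2 of the 7 triples form a triangle.

2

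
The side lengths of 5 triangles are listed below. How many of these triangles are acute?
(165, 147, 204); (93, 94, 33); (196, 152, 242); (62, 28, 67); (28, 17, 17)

4

(165,147,204): 147²+165² = 48834 > 41616 = 204² → acute
(93,94,33): 33²+93² = 9738 > 8836 = 94² → acute
(196,152,242): 152²+196² = 61520 > 58564 = 242² → acute
(62,28,67): 28²+62² = 4628 > 4489 = 67² → acute
(28,17,17): 17²+17² = 578 < 784 = 28² → obtuse
4 of the 5 are acute.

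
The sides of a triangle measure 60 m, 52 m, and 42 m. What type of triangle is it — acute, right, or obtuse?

acute

Compare the square of the longest side to the sum of squares of the other two: 42² + 52² = 4468 > 3600 = 60².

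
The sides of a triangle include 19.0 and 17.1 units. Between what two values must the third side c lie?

1.9 < c < 36.1 (units)

By the triangle inequality, c must be less than 19.0 + 17.1 = 36.1 and greater than |19.0 − 17.1| = 1.9.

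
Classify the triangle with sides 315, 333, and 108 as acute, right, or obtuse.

Compare the square of the longest side to the sum of squares of the other two: 108² + 315² = 110889 = 333².

right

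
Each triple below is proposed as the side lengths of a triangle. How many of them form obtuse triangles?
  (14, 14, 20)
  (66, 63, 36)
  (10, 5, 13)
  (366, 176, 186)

(14,14,20): 14²+14² = 392 < 400 = 20² → obtuse
(66,63,36): 36²+63² = 5265 > 4356 = 66² → acute
(10,5,13): 5²+10² = 125 < 169 = 13² → obtuse
(366,176,186): 176+186 ≤ 366, not a triangle
2 of the 4 are obtuse.

2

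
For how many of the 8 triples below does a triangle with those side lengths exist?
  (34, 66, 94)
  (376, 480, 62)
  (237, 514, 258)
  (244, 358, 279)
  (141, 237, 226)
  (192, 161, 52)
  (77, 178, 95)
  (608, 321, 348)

(34,66,94): 34+66 > 94 → valid
(62,376,480): 62+376 ≤ 480 → not valid
(237,258,514): 237+258 ≤ 514 → not valid
(244,279,358): 244+279 > 358 → valid
(141,226,237): 141+226 > 237 → valid
(52,161,192): 52+161 > 192 → valid
(77,95,178): 77+95 ≤ 178 → not valid
(321,348,608): 321+348 > 608 → valid
5 of the 8 triples form a triangle.

5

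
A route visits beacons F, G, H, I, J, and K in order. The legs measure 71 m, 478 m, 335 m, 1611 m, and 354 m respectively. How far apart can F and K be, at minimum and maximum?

373 ≤ FK ≤ 2849 m

The maximum is all hops collinear in one direction: 71 + 478 + 335 + 1611 + 354 = 2849.
The longest hop is 1611; the others sum to 1238. Folding the others back against it leaves at least 1611 − 1238 = 373.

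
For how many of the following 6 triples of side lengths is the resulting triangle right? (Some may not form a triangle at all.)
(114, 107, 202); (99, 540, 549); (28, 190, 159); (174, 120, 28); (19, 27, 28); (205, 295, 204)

(114,107,202): 107²+114² = 24445 < 40804 = 202² → obtuse
(99,540,549): 99²+540² = 301401 = 549² → right
(28,190,159): 28+159 ≤ 190, not a triangle
(174,120,28): 28+120 ≤ 174, not a triangle
(19,27,28): 19²+27² = 1090 > 784 = 28² → acute
(205,295,204): 204²+205² = 83641 < 87025 = 295² → obtuse
1 of the 6 is right.

1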